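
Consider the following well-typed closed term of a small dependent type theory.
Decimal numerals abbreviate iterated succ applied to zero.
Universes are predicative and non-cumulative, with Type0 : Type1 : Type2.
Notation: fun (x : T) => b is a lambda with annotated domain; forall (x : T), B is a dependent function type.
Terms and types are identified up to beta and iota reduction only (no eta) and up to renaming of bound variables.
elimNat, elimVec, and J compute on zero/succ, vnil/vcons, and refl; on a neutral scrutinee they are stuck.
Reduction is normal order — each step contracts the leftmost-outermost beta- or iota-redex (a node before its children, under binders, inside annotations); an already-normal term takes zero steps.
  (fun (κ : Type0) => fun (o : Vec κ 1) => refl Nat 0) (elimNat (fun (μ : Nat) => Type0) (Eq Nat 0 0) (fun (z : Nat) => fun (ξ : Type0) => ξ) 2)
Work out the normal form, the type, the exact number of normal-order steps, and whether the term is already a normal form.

normal form:
  fun (κ : Vec (Eq Nat 0 0) 1) => refl Nat 0
type:
  forall (κ : Vec (Eq Nat 0 0) 1), Eq Nat 0 0
normal-order step count: 8
already normal: no
first contracted redex: a beta-redex


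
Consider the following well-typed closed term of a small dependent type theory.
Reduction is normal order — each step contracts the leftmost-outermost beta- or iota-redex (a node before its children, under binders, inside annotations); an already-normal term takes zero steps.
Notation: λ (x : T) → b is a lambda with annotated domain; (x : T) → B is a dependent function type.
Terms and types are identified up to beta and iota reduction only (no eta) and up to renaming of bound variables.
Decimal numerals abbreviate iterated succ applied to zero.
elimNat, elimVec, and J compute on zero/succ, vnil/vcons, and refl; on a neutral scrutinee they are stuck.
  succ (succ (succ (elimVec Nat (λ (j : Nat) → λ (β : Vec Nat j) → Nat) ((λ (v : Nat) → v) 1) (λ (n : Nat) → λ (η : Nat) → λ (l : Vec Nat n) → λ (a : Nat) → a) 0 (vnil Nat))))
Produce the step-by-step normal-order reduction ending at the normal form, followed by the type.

normal-order reduction sequence:
  succ (succ (succ (elimVec Nat (λ (j : Nat) → λ (β : Vec Nat j) → Nat) ((λ (v : Nat) → v) 1) (λ (n : Nat) → λ (η : Nat) → λ (l : Vec Nat n) → λ (a : Nat) → a) 0 (vnil Nat))))
  ~> succ (succ (succ ((λ (j : Nat) → j) 1)))
  ~> 4
the term's type:
  Nat


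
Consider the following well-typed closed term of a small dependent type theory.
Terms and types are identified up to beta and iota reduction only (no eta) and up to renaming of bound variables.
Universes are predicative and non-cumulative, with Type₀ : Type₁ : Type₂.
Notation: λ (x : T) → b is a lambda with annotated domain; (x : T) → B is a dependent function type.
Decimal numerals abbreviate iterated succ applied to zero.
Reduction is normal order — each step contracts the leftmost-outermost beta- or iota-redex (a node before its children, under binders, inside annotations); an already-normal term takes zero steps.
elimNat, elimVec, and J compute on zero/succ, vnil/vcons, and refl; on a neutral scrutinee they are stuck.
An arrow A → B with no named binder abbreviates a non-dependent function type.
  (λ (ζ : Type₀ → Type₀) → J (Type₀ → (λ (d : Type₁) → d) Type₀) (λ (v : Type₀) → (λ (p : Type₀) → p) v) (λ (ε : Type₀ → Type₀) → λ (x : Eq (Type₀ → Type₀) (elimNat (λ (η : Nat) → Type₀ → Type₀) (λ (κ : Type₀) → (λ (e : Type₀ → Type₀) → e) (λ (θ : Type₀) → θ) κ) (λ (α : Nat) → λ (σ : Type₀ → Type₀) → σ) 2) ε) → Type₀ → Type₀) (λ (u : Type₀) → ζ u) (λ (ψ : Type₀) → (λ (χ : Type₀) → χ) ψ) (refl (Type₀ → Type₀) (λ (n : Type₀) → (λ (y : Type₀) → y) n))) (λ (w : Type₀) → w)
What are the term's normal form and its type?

resulting normal form:
  λ (ζ : Type₀) → ζ
type:
  Type₀ → Type₀
observation: the first redex contracted is a beta-redex; the normal form is reached in 3 normal-order steps.


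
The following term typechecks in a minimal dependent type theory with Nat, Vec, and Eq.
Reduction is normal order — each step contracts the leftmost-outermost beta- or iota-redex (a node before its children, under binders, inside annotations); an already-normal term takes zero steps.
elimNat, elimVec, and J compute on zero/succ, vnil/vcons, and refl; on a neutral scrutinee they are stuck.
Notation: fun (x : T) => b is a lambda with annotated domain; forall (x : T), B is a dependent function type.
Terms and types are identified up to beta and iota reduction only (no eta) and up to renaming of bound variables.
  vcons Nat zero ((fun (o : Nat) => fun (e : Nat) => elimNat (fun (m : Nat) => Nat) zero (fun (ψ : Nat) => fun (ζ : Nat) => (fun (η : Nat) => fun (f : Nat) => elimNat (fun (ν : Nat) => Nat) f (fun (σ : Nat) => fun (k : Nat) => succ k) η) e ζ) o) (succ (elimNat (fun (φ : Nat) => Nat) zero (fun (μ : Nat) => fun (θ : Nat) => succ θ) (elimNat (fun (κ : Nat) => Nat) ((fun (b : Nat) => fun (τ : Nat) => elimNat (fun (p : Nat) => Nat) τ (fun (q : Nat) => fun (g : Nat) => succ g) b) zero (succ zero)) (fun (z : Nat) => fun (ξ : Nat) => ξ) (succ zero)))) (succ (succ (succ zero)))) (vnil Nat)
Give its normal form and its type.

normal form:
  vcons Nat zero (succ (succ (succ (succ (succ (succ zero)))))) (vnil Nat)
inferred type:
  Vec Nat (succ zero)
observation: normalization takes exactly 44 steps under the normal-order strategy.


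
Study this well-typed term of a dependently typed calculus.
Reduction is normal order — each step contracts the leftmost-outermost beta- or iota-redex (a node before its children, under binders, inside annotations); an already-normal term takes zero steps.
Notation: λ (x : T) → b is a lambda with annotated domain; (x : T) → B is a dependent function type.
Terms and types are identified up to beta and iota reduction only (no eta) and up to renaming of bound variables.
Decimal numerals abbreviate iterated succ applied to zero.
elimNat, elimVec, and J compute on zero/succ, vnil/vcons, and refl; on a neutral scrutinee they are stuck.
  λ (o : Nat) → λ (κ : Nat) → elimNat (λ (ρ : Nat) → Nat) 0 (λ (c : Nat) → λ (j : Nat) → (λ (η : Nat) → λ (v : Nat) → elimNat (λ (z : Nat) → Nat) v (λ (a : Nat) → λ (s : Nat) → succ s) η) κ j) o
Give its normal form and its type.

resulting normal form:
  λ (o : Nat) → λ (κ : Nat) → elimNat (λ (ρ : Nat) → Nat) 0 (λ (c : Nat) → λ (j : Nat) → elimNat (λ (η : Nat) → Nat) j (λ (v : Nat) → λ (z : Nat) → succ z) κ) o
inferred type:
  (o : Nat) → (κ : Nat) → Nat
observation: the first redex contracted is a beta-redex; the normal form is reached in 2 normal-order steps.


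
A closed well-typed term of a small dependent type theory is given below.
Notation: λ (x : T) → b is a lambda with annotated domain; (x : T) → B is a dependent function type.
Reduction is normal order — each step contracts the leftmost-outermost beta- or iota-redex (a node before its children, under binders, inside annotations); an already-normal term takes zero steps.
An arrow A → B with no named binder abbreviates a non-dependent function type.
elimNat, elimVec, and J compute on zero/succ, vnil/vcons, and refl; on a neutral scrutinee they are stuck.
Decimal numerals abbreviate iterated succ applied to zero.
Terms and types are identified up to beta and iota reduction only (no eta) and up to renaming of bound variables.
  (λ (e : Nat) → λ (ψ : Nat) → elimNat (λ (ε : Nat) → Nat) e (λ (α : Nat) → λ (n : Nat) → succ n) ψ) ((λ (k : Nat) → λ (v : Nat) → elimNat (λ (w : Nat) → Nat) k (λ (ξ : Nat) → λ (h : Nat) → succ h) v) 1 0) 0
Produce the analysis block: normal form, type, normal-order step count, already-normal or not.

normal form:
  1
inferred type:
  Nat
normal-order step count: 6
term was already normal: no
first contracted redex: a beta-redex


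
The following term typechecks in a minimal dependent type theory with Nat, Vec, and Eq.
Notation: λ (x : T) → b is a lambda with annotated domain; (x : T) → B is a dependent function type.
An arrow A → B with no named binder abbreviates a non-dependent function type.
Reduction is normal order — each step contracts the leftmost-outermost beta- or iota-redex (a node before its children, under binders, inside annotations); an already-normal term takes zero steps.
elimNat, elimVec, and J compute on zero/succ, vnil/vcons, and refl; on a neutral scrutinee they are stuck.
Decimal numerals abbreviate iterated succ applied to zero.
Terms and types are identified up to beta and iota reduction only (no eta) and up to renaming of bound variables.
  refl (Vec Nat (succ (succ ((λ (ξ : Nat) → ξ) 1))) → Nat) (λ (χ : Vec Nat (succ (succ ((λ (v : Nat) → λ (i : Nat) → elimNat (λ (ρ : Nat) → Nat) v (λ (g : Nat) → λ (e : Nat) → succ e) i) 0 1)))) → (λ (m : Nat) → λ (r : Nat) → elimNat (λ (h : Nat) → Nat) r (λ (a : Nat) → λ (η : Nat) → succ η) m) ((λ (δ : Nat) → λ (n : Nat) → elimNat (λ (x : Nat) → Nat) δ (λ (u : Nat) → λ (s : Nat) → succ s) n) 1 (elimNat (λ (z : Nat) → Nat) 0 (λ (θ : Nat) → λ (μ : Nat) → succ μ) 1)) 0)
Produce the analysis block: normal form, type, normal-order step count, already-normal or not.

resulting normal form:
  refl (Vec Nat 3 → Nat) (λ (ξ : Vec Nat 3) → 2)
the term's type:
  Eq (Vec Nat 3 → Nat) (λ (ξ : Vec Nat 3) → 2) (λ (χ : Vec Nat 3) → 2)
normal-order step count: 26
already normal: no
first redex: a beta-redex


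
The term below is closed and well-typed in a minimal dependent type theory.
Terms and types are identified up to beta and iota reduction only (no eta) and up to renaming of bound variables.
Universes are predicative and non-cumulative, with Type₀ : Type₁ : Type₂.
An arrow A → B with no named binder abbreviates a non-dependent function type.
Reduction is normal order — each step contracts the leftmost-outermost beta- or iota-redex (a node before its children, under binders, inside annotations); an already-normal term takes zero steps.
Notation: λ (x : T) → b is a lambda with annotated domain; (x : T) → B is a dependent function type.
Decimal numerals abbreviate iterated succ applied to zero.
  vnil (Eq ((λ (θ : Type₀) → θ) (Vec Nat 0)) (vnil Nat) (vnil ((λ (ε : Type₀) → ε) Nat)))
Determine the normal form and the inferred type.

resulting normal form:
  vnil (Eq (Vec Nat 0) (vnil Nat) (vnil Nat))
type:
  Vec (Eq (Vec Nat 0) (vnil Nat) (vnil Nat)) 0


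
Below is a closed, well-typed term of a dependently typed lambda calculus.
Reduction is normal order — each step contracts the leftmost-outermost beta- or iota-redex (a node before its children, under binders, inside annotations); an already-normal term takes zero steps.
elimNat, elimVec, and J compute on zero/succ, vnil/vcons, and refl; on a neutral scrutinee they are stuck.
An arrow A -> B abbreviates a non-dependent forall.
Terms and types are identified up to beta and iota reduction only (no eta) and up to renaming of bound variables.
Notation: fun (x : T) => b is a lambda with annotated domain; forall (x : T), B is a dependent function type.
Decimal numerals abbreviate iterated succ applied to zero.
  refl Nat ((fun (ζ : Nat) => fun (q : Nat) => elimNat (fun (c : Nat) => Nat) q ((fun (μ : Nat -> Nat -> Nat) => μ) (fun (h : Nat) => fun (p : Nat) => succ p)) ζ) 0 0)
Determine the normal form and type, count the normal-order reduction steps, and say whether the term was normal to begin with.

reduced normal form:
  refl Nat 0
inferred type:
  Eq Nat 0 0
normal-order step count: 3
started in normal form: no
first redex: a beta-redex


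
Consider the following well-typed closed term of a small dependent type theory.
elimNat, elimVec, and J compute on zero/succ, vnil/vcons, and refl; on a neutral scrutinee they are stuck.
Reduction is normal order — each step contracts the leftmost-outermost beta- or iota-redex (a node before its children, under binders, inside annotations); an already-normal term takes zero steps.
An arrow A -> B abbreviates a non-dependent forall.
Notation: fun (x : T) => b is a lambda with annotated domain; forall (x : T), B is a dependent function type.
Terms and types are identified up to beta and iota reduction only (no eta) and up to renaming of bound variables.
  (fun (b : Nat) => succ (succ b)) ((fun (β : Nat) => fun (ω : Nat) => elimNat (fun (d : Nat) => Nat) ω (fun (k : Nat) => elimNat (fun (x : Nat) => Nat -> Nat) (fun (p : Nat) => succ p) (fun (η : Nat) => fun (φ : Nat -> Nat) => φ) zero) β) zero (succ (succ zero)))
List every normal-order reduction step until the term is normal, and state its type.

reduction (normal order):
  (fun (b : Nat) => succ (succ b)) ((fun (β : Nat) => fun (ω : Nat) => elimNat (fun (d : Nat) => Nat) ω (fun (k : Nat) => elimNat (fun (x : Nat) => Nat -> Nat) (fun (p : Nat) => succ p) (fun (η : Nat) => fun (φ : Nat -> Nat) => φ) zero) β) zero (succ (succ zero)))
  ~> succ (succ ((fun (b : Nat) => fun (β : Nat) => elimNat (fun (ω : Nat) => Nat) β (fun (d : Nat) => elimNat (fun (k : Nat) => Nat -> Nat) (fun (x : Nat) => succ x) (fun (p : Nat) => fun (η : Nat -> Nat) => η) zero) b) zero (succ (succ zero))))
  ~> succ (succ ((fun (b : Nat) => elimNat (fun (β : Nat) => Nat) b (fun (ω : Nat) => elimNat (fun (d : Nat) => Nat -> Nat) (fun (k : Nat) => succ k) (fun (x : Nat) => fun (p : Nat -> Nat) => p) zero) zero) (succ (succ zero))))
  ~> succ (succ (elimNat (fun (b : Nat) => Nat) (succ (succ zero)) (fun (β : Nat) => elimNat (fun (ω : Nat) => Nat -> Nat) (fun (d : Nat) => succ d) (fun (k : Nat) => fun (x : Nat -> Nat) => x) zero) zero))
  ~> succ (succ (succ (succ zero)))
the term's type:
  Nat


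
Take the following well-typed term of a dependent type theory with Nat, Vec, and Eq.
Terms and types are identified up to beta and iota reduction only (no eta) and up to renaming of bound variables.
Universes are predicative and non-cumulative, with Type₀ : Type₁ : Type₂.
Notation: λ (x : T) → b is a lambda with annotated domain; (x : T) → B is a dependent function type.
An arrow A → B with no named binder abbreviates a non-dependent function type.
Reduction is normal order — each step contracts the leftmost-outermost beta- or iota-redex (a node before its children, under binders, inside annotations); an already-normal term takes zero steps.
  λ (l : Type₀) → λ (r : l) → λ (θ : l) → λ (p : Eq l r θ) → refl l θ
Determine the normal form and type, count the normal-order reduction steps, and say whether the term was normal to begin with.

normal form:
  λ (l : Type₀) → λ (r : l) → λ (θ : l) → λ (p : Eq l r θ) → refl l θ
inferred type:
  (l : Type₀) → (r : l) → (θ : l) → Eq l r θ → Eq l θ θ
steps to reach normal form (normal order): 0
started in normal form: yes


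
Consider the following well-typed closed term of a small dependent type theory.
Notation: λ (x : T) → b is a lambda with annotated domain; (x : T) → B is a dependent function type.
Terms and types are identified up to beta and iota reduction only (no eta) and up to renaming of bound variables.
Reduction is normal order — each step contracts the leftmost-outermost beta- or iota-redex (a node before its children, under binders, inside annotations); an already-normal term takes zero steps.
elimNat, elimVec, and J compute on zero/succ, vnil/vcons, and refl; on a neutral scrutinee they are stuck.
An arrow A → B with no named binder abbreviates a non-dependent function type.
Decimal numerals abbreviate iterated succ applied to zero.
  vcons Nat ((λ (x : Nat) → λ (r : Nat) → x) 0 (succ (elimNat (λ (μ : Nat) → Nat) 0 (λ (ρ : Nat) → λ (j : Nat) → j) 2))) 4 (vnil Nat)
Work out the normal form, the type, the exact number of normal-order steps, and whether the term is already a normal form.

normal form:
  vcons Nat 0 4 (vnil Nat)
type:
  Vec Nat 1
reduction steps (normal order): 2
term was already normal: no
first contracted redex: a beta-redex


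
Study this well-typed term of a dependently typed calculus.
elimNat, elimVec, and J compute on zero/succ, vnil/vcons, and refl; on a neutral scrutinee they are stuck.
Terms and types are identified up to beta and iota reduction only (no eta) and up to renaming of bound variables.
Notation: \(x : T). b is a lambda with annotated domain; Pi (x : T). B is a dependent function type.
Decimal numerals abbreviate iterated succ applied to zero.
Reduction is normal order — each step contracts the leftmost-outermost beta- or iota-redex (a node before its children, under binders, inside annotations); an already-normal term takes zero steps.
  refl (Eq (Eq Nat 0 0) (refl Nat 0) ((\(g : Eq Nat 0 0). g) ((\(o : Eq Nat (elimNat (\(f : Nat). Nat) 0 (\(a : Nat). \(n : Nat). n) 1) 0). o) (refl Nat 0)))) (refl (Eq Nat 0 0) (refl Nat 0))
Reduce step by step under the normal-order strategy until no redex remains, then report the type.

normal-order reduction sequence:
  refl (Eq (Eq Nat 0 0) (refl Nat 0) ((\(g : Eq Nat 0 0). g) ((\(o : Eq Nat (elimNat (\(f : Nat). Nat) 0 (\(a : Nat). \(n : Nat). n) 1) 0). o) (refl Nat 0)))) (refl (Eq Nat 0 0) (refl Nat 0))
  ~> refl (Eq (Eq Nat 0 0) (refl Nat 0) ((\(g : Eq Nat (elimNat (\(o : Nat). Nat) 0 (\(f : Nat). \(a : Nat). a) 1) 0). g) (refl Nat 0))) (refl (Eq Nat 0 0) (refl Nat 0))
  ~> refl (Eq (Eq Nat 0 0) (refl Nat 0) (refl Nat 0)) (refl (Eq Nat 0 0) (refl Nat 0))
inferred type:
  Eq (Eq (Eq Nat 0 0) (refl Nat 0) (refl Nat 0)) (refl (Eq Nat 0 0) (refl Nat 0)) (refl (Eq Nat 0 0) (refl Nat 0))


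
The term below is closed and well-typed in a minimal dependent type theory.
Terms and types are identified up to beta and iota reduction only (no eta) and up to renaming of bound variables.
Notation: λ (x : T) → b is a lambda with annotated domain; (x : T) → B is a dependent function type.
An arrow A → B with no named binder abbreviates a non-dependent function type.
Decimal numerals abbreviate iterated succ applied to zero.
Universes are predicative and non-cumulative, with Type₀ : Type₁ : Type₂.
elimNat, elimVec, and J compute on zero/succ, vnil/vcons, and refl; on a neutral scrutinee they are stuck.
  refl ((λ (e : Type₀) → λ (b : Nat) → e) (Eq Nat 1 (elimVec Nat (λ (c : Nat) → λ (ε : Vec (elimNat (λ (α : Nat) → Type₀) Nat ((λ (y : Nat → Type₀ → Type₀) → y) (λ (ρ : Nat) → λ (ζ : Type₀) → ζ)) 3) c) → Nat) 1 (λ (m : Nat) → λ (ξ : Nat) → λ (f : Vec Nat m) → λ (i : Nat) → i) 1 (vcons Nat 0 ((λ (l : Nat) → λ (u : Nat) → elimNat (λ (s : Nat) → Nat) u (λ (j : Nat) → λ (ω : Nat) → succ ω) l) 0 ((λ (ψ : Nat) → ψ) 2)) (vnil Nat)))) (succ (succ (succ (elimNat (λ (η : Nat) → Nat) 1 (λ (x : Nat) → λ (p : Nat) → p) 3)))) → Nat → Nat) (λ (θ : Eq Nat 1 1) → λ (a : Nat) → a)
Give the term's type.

inferred type:
  Eq (Eq Nat 1 1 → Nat → Nat) (λ (e : Eq Nat 1 1) → λ (b : Nat) → b) (λ (c : Eq Nat 1 1) → λ (ε : Nat) → ε)


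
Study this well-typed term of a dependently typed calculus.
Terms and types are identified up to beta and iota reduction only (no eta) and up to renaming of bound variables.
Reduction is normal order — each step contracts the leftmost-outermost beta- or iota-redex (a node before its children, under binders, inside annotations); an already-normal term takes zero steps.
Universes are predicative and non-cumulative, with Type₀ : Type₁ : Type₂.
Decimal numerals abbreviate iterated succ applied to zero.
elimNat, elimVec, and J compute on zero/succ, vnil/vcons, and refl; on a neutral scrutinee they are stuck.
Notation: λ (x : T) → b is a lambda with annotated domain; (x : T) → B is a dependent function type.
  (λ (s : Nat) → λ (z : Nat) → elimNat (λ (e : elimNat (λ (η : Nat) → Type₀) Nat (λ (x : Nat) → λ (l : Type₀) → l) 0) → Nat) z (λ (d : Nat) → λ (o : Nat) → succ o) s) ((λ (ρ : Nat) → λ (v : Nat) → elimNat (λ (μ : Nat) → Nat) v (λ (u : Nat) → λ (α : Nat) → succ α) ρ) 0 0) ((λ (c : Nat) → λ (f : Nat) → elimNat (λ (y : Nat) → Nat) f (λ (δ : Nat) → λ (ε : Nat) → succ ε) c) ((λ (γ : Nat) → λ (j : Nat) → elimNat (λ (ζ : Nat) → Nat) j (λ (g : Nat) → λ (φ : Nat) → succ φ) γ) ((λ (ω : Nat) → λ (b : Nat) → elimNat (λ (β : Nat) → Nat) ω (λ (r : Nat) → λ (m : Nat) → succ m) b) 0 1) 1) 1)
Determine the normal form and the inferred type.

normal form:
  3
inferred type:
  Nat
observation: contracting a beta-redex first, the term normalizes in 28 steps.


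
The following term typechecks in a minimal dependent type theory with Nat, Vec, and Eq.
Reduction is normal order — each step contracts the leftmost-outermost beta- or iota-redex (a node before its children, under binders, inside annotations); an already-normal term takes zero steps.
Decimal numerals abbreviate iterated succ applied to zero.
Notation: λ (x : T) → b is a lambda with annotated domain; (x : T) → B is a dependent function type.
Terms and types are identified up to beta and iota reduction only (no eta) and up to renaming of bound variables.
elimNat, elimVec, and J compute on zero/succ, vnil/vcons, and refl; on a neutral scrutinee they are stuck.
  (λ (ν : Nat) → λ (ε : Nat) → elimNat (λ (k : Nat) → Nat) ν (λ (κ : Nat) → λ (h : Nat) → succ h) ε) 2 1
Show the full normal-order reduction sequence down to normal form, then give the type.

reduction (normal order):
  (λ (ν : Nat) → λ (ε : Nat) → elimNat (λ (k : Nat) → Nat) ν (λ (κ : Nat) → λ (h : Nat) → succ h) ε) 2 1
  ~> (λ (ν : Nat) → elimNat (λ (ε : Nat) → Nat) 2 (λ (k : Nat) → λ (κ : Nat) → succ κ) ν) 1
  ~> elimNat (λ (ν : Nat) → Nat) 2 (λ (ε : Nat) → λ (k : Nat) → succ k) 1
  ~> (λ (ν : Nat) → λ (ε : Nat) → succ ε) 0 (elimNat (λ (k : Nat) → Nat) 2 (λ (κ : Nat) → λ (h : Nat) → succ h) 0)
  ~> (λ (ν : Nat) → succ ν) (elimNat (λ (ε : Nat) → Nat) 2 (λ (k : Nat) → λ (κ : Nat) → succ κ) 0)
  ~> succ (elimNat (λ (ν : Nat) → Nat) 2 (λ (ε : Nat) → λ (k : Nat) → succ k) 0)
  ~> 3
type:
  Nat


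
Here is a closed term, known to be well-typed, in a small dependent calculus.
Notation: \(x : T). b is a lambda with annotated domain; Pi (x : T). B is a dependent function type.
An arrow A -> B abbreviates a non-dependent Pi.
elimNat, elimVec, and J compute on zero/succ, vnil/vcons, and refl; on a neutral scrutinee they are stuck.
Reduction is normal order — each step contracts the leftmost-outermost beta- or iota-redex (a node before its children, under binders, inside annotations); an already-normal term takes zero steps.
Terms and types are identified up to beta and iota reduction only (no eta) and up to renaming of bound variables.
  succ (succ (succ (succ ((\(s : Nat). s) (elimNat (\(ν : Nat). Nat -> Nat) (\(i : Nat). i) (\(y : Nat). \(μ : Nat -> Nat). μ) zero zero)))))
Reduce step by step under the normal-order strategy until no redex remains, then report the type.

normal-order reduction:
  succ (succ (succ (succ ((\(s : Nat). s) (elimNat (\(ν : Nat). Nat -> Nat) (\(i : Nat). i) (\(y : Nat). \(μ : Nat -> Nat). μ) zero zero)))))
  ~> succ (succ (succ (succ (elimNat (\(s : Nat). Nat -> Nat) (\(ν : Nat). ν) (\(i : Nat). \(y : Nat -> Nat). y) zero zero))))
  ~> succ (succ (succ (succ ((\(s : Nat). s) zero))))
  ~> succ (succ (succ (succ zero)))
type:
  Nat


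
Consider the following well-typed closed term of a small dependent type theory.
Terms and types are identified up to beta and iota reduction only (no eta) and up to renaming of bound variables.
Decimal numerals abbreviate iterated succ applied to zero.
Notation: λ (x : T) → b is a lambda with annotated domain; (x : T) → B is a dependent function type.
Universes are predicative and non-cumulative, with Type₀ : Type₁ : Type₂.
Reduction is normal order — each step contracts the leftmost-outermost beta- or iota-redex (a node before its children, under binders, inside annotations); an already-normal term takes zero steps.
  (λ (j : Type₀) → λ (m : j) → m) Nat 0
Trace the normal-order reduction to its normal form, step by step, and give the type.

normal-order reduction:
  (λ (j : Type₀) → λ (m : j) → m) Nat 0
  ~> (λ (j : Nat) → j) 0
  ~> 0
inferred type:
  Nat


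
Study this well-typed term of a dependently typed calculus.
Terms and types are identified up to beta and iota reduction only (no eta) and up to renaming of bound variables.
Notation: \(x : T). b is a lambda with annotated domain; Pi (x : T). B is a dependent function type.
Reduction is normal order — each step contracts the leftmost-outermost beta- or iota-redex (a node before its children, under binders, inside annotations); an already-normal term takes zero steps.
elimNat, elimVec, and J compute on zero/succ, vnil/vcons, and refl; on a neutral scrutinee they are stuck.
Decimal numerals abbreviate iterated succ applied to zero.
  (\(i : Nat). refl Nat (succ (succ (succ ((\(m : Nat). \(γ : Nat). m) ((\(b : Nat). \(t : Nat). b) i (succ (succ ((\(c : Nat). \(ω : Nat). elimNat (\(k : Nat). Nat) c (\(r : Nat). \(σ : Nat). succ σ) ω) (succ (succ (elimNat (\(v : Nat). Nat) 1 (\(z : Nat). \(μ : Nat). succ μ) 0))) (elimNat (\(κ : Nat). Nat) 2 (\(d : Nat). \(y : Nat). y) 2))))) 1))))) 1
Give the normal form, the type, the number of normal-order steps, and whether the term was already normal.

reduced normal form:
  refl Nat 4
inferred type:
  Eq Nat 4 4
steps to reach normal form (normal order): 5
term was already normal: no
first redex: a beta-redex


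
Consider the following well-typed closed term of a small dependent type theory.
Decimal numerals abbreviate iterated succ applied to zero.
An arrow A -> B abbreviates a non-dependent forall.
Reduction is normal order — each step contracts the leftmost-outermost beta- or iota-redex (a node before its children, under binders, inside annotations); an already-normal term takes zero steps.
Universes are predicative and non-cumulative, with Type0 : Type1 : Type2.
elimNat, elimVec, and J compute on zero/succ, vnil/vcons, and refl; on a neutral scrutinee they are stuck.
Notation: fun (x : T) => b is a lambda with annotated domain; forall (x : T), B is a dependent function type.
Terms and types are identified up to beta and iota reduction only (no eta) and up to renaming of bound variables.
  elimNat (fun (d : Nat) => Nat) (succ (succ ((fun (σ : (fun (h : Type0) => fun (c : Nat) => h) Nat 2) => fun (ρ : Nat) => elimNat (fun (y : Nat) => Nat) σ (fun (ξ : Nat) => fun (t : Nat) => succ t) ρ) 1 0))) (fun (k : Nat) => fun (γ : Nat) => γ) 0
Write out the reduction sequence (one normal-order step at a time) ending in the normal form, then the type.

normal-order reduction sequence:
  elimNat (fun (d : Nat) => Nat) (succ (succ ((fun (σ : (fun (h : Type0) => fun (c : Nat) => h) Nat 2) => fun (ρ : Nat) => elimNat (fun (y : Nat) => Nat) σ (fun (ξ : Nat) => fun (t : Nat) => succ t) ρ) 1 0))) (fun (k : Nat) => fun (γ : Nat) => γ) 0
  ~> succ (succ ((fun (d : (fun (σ : Type0) => fun (h : Nat) => σ) Nat 2) => fun (c : Nat) => elimNat (fun (ρ : Nat) => Nat) d (fun (y : Nat) => fun (ξ : Nat) => succ ξ) c) 1 0))
  ~> succ (succ ((fun (d : Nat) => elimNat (fun (σ : Nat) => Nat) 1 (fun (h : Nat) => fun (c : Nat) => succ c) d) 0))
  ~> succ (succ (elimNat (fun (d : Nat) => Nat) 1 (fun (σ : Nat) => fun (h : Nat) => succ h) 0))
  ~> 3
inferred type:
  Nat


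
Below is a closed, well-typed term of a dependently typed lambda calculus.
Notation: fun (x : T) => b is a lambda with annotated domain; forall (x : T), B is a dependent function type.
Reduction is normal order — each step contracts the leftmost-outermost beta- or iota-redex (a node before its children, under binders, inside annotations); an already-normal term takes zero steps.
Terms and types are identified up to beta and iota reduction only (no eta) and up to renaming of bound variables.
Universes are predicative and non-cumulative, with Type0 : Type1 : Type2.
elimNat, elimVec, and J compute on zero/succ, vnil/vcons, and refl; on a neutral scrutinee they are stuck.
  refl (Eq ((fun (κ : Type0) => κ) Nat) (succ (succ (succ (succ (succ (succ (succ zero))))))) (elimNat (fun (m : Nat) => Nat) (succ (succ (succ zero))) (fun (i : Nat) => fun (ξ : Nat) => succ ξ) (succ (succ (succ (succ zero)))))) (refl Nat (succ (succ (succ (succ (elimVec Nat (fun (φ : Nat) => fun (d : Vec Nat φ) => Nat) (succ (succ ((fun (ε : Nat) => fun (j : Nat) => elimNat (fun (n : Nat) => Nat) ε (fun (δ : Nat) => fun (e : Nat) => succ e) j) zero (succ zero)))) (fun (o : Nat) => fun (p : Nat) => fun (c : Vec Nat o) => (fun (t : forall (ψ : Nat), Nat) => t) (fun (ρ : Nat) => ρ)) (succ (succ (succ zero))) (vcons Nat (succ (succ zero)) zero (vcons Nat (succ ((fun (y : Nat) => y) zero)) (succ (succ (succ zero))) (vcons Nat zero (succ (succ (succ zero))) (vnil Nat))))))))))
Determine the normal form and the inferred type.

normal form:
  refl (Eq Nat (succ (succ (succ (succ (succ (succ (succ zero))))))) (succ (succ (succ (succ (succ (succ (succ zero)))))))) (refl Nat (succ (succ (succ (succ (succ (succ (succ zero))))))))
inferred type:
  Eq (Eq Nat (succ (succ (succ (succ (succ (succ (succ zero))))))) (succ (succ (succ (succ (succ (succ (succ zero)))))))) (refl Nat (succ (succ (succ (succ (succ (succ (succ zero)))))))) (refl Nat (succ (succ (succ (succ (succ (succ (succ zero))))))))


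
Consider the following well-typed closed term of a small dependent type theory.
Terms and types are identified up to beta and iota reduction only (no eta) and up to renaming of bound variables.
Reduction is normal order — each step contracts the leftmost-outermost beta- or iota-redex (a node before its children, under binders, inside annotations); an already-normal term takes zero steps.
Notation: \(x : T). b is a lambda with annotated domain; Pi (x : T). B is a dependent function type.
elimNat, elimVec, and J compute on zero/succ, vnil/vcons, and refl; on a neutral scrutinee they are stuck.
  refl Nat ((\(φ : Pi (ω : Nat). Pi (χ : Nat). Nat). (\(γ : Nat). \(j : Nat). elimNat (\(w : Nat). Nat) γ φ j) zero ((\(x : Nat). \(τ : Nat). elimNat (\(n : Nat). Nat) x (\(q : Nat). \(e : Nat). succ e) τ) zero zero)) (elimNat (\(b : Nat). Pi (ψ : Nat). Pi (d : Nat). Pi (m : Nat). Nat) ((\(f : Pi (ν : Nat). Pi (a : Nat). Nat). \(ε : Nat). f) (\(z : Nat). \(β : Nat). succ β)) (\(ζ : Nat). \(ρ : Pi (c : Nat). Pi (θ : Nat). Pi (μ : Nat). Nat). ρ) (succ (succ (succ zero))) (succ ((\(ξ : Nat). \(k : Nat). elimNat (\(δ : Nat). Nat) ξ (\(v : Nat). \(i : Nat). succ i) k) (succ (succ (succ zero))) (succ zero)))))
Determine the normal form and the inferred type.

reduced normal form:
  refl Nat zero
inferred type:
  Eq Nat zero zero


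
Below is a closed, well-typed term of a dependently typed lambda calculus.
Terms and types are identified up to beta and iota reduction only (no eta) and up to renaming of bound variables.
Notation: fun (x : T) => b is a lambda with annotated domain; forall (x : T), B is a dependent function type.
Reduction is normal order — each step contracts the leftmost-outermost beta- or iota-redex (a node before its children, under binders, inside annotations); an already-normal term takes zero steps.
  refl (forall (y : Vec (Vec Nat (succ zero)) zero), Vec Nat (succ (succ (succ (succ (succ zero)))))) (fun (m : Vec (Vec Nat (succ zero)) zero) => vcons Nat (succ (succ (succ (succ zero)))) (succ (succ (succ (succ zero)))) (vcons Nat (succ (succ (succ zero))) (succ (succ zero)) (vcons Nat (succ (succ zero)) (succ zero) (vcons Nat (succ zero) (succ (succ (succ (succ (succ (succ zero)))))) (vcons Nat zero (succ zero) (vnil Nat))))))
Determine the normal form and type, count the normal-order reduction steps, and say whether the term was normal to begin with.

resulting normal form:
  refl (forall (y : Vec (Vec Nat (succ zero)) zero), Vec Nat (succ (succ (succ (succ (succ zero)))))) (fun (m : Vec (Vec Nat (succ zero)) zero) => vcons Nat (succ (succ (succ (succ zero)))) (succ (succ (succ (succ zero)))) (vcons Nat (succ (succ (succ zero))) (succ (succ zero)) (vcons Nat (succ (succ zero)) (succ zero) (vcons Nat (succ zero) (succ (succ (succ (succ (succ (succ zero)))))) (vcons Nat zero (succ zero) (vnil Nat))))))
inferred type:
  Eq (forall (y : Vec (Vec Nat (succ zero)) zero), Vec Nat (succ (succ (succ (succ (succ zero)))))) (fun (m : Vec (Vec Nat (succ zero)) zero) => vcons Nat (succ (succ (succ (succ zero)))) (succ (succ (succ (succ zero)))) (vcons Nat (succ (succ (succ zero))) (succ (succ zero)) (vcons Nat (succ (succ zero)) (succ zero) (vcons Nat (succ zero) (succ (succ (succ (succ (succ (succ zero)))))) (vcons Nat zero (succ zero) (vnil Nat)))))) (fun (ε : Vec (Vec Nat (succ zero)) zero) => vcons Nat (succ (succ (succ (succ zero)))) (succ (succ (succ (succ zero)))) (vcons Nat (succ (succ (succ zero))) (succ (succ zero)) (vcons Nat (succ (succ zero)) (succ zero) (vcons Nat (succ zero) (succ (succ (succ (succ (succ (succ zero)))))) (vcons Nat zero (succ zero) (vnil Nat))))))
normal-order step count: 0
term was already normal: yes


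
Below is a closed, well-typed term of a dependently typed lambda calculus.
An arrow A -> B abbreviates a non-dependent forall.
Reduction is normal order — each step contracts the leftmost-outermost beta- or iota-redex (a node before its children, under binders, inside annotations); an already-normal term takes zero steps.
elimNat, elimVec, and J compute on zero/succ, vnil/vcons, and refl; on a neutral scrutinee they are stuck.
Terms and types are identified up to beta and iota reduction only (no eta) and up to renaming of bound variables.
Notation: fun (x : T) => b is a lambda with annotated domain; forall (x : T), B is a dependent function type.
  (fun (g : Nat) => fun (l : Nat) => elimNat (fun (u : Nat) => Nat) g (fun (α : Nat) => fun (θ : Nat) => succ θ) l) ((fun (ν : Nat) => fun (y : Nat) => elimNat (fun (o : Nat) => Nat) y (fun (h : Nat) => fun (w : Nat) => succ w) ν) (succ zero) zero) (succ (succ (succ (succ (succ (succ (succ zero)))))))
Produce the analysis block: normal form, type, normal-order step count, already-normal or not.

reduced normal form:
  succ (succ (succ (succ (succ (succ (succ (succ zero)))))))
type:
  Nat
reduction steps (normal order): 30
already normal: no
first redex: a beta-redex


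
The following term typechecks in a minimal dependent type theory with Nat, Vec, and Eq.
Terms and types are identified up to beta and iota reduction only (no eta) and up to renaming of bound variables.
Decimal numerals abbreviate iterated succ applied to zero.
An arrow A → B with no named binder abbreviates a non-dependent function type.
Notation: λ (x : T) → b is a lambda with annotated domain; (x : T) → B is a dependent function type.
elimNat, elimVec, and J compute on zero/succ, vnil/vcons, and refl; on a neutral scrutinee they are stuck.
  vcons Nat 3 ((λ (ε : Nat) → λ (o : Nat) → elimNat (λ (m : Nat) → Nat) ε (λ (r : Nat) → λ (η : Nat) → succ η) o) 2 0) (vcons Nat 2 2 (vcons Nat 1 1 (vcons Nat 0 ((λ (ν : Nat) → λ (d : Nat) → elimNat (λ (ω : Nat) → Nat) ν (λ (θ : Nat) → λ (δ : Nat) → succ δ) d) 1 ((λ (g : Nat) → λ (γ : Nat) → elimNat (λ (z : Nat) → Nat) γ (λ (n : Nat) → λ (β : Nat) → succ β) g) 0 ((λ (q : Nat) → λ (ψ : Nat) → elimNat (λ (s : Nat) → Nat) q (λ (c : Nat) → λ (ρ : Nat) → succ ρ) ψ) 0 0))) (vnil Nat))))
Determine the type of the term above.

type:
  Vec Nat 4


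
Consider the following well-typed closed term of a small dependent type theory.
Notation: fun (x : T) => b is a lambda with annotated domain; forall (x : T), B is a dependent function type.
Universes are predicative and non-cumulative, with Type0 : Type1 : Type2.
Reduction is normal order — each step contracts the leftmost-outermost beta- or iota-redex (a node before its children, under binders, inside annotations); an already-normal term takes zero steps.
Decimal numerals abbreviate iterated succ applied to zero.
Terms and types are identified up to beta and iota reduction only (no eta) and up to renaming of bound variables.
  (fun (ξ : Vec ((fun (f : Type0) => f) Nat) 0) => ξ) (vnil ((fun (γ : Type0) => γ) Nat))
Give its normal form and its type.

resulting normal form:
  vnil Nat
the term's type:
  Vec Nat 0


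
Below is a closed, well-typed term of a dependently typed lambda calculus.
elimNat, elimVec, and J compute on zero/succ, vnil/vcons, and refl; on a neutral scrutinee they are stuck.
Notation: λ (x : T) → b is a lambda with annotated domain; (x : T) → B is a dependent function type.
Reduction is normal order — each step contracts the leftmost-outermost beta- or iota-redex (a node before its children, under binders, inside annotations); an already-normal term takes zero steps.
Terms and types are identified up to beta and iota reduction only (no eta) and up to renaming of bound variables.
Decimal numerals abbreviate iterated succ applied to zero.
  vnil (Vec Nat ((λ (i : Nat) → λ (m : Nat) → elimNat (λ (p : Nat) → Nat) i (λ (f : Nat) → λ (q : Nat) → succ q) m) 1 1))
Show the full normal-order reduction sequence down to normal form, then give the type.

normal-order reduction:
  vnil (Vec Nat ((λ (i : Nat) → λ (m : Nat) → elimNat (λ (p : Nat) → Nat) i (λ (f : Nat) → λ (q : Nat) → succ q) m) 1 1))
  ~> vnil (Vec Nat ((λ (i : Nat) → elimNat (λ (m : Nat) → Nat) 1 (λ (p : Nat) → λ (f : Nat) → succ f) i) 1))
  ~> vnil (Vec Nat (elimNat (λ (i : Nat) → Nat) 1 (λ (m : Nat) → λ (p : Nat) → succ p) 1))
  ~> vnil (Vec Nat ((λ (i : Nat) → λ (m : Nat) → succ m) 0 (elimNat (λ (p : Nat) → Nat) 1 (λ (f : Nat) → λ (q : Nat) → succ q) 0)))
  ~> vnil (Vec Nat ((λ (i : Nat) → succ i) (elimNat (λ (m : Nat) → Nat) 1 (λ (p : Nat) → λ (f : Nat) → succ f) 0)))
  ~> vnil (Vec Nat (succ (elimNat (λ (i : Nat) → Nat) 1 (λ (m : Nat) → λ (p : Nat) → succ p) 0)))
  ~> vnil (Vec Nat 2)
type:
  Vec (Vec Nat 2) 0


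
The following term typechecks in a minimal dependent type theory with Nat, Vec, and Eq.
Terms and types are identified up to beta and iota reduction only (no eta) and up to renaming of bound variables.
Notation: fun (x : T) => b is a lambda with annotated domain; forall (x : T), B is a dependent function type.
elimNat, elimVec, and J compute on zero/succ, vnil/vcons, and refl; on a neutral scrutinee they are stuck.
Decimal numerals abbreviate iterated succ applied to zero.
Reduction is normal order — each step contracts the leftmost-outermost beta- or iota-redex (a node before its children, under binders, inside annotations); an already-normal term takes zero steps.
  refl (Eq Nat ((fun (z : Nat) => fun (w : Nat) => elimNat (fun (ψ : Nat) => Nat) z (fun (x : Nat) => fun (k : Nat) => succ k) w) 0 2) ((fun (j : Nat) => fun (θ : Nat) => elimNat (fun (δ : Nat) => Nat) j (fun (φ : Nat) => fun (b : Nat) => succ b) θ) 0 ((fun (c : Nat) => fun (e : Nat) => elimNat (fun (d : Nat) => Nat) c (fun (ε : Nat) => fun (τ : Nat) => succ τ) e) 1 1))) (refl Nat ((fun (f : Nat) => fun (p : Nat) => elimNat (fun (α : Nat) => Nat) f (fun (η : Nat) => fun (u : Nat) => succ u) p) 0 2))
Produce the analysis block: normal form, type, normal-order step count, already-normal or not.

normal form:
  refl (Eq Nat 2 2) (refl Nat 2)
type:
  Eq (Eq Nat 2 2) (refl Nat 2) (refl Nat 2)
steps to reach normal form (normal order): 33
started in normal form: no
first contracted redex: a beta-redex


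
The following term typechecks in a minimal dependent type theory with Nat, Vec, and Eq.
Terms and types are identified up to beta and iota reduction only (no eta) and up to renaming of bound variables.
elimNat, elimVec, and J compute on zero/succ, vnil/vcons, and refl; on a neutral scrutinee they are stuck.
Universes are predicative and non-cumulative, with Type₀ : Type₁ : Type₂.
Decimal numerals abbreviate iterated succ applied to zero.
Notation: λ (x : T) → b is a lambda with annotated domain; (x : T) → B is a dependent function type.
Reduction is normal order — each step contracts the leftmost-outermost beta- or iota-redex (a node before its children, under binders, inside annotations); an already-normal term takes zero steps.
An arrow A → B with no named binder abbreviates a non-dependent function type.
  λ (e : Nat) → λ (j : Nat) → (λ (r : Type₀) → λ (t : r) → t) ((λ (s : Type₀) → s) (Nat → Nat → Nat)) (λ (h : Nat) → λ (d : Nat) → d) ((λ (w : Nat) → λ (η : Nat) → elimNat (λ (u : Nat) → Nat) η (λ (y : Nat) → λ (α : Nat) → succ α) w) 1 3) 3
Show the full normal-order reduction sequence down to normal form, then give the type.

normal-order reduction sequence:
  λ (e : Nat) → λ (j : Nat) → (λ (r : Type₀) → λ (t : r) → t) ((λ (s : Type₀) → s) (Nat → Nat → Nat)) (λ (h : Nat) → λ (d : Nat) → d) ((λ (w : Nat) → λ (η : Nat) → elimNat (λ (u : Nat) → Nat) η (λ (y : Nat) → λ (α : Nat) → succ α) w) 1 3) 3
  ~> λ (e : Nat) → λ (j : Nat) → (λ (r : (λ (t : Type₀) → t) (Nat → Nat → Nat)) → r) (λ (s : Nat) → λ (h : Nat) → h) ((λ (d : Nat) → λ (w : Nat) → elimNat (λ (η : Nat) → Nat) w (λ (u : Nat) → λ (y : Nat) → succ y) d) 1 3) 3
  ~> λ (e : Nat) → λ (j : Nat) → (λ (r : Nat) → λ (t : Nat) → t) ((λ (s : Nat) → λ (h : Nat) → elimNat (λ (d : Nat) → Nat) h (λ (w : Nat) → λ (η : Nat) → succ η) s) 1 3) 3
  ~> λ (e : Nat) → λ (j : Nat) → (λ (r : Nat) → r) 3
  ~> λ (e : Nat) → λ (j : Nat) → 3
type:
  Nat → Nat → Nat
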